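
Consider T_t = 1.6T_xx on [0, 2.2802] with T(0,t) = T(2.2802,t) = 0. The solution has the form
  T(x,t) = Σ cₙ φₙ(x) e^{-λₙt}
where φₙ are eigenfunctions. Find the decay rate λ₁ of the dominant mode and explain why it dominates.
Eigenvalues: λₙ = 1.6n²π²/2.2802².
First three modes:
  n=1: λ₁ = 1.6π²/2.2802² ≈ 3.037
  n=2: λ₂ = 6.4π²/2.2802² ≈ 12.149 (4× faster decay)
  n=3: λ₃ = 14.4π²/2.2802² ≈ 27.335 (9× faster decay)
As t → ∞, higher modes decay exponentially faster. The n=1 mode dominates: T ~ c₁ sin(πx/2.2802) e^{-λ₁t}.
Decay rate: λ₁ = 1.6π²/2.2802² ≈ 3.037.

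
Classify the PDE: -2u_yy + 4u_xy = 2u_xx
Rewriting in standard form: -2u_xx + 4u_xy - 2u_yy = 0. A = -2, B = 4, C = -2. Discriminant B² - 4AC = 0. Since 0 = 0, parabolic.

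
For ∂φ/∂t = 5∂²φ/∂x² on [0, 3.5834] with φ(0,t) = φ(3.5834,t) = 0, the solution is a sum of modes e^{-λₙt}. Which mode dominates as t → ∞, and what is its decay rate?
Eigenvalues: λₙ = 5n²π²/3.5834².
First three modes:
  n=1: λ₁ = 5π²/3.5834² ≈ 3.843
  n=2: λ₂ = 20π²/3.5834² ≈ 15.372 (4× faster decay)
  n=3: λ₃ = 45π²/3.5834² ≈ 34.588 (9× faster decay)
As t → ∞, higher modes decay exponentially faster. The n=1 mode dominates: φ ~ c₁ sin(πx/3.5834) e^{-λ₁t}.
Decay rate: λ₁ = 5π²/3.5834² ≈ 3.843.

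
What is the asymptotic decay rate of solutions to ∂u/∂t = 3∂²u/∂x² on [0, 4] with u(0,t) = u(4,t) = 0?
Eigenvalues: λₙ = 3n²π²/4².
First three modes:
  n=1: λ₁ = 3π²/4² ≈ 1.851
  n=2: λ₂ = 12π²/4² ≈ 7.402 (4× faster decay)
  n=3: λ₃ = 27π²/4² ≈ 16.655 (9× faster decay)
As t → ∞, higher modes decay exponentially faster. The n=1 mode dominates: u ~ c₁ sin(πx/4) e^{-λ₁t}.
Decay rate: λ₁ = 3π²/4² ≈ 1.851.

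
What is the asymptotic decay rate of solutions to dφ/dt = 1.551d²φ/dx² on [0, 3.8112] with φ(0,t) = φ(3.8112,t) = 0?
Eigenvalues: λₙ = 1.551n²π²/3.8112².
First three modes:
  n=1: λ₁ = 1.551π²/3.8112² ≈ 1.054
  n=2: λ₂ = 6.204π²/3.8112² ≈ 4.215 (4× faster decay)
  n=3: λ₃ = 13.959π²/3.8112² ≈ 9.485 (9× faster decay)
As t → ∞, higher modes decay exponentially faster. The n=1 mode dominates: φ ~ c₁ sin(πx/3.8112) e^{-λ₁t}.
Decay rate: λ₁ = 1.551π²/3.8112² ≈ 1.054.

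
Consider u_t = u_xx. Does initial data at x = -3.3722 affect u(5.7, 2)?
Yes, for any finite x. The heat equation has infinite propagation speed, so all initial data affects all points at any t > 0.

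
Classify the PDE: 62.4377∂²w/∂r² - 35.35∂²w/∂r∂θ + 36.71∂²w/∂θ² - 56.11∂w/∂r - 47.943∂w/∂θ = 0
A = 62.4377, B = -35.35, C = 36.71. Discriminant B² - 4AC = -7918.729368. Since -7918.729368 < 0, elliptic.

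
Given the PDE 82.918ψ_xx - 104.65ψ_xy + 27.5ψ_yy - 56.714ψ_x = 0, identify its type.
The second-order coefficients are A = 82.918, B = -104.65, C = 27.5. Since B² - 4AC = 1830.6425 > 0, this is a hyperbolic PDE.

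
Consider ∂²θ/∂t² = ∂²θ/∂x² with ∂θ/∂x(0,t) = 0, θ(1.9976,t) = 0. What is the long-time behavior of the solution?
As t → ∞, θ oscillates (no decay). Energy is conserved; the solution oscillates indefinitely as standing waves.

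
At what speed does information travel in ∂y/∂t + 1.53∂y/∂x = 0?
Speed = 1.53. Information travels along x - 1.53t = const (rightward).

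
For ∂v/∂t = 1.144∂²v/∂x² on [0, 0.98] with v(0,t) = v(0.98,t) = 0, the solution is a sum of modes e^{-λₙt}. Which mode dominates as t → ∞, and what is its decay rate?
Eigenvalues: λₙ = 1.144n²π²/0.98².
First three modes:
  n=1: λ₁ = 1.144π²/0.98² ≈ 11.756
  n=2: λ₂ = 4.576π²/0.98² ≈ 47.026 (4× faster decay)
  n=3: λ₃ = 10.296π²/0.98² ≈ 105.807 (9× faster decay)
As t → ∞, higher modes decay exponentially faster. The n=1 mode dominates: v ~ c₁ sin(πx/0.98) e^{-λ₁t}.
Decay rate: λ₁ = 1.144π²/0.98² ≈ 11.756.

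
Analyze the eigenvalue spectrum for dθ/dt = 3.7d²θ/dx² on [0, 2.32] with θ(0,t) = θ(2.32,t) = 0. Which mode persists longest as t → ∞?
Eigenvalues: λₙ = 3.7n²π²/2.32².
First three modes:
  n=1: λ₁ = 3.7π²/2.32² ≈ 6.785
  n=2: λ₂ = 14.8π²/2.32² ≈ 27.138 (4× faster decay)
  n=3: λ₃ = 33.3π²/2.32² ≈ 61.062 (9× faster decay)
As t → ∞, higher modes decay exponentially faster. The n=1 mode dominates: θ ~ c₁ sin(πx/2.32) e^{-λ₁t}.
Decay rate: λ₁ = 3.7π²/2.32² ≈ 6.785.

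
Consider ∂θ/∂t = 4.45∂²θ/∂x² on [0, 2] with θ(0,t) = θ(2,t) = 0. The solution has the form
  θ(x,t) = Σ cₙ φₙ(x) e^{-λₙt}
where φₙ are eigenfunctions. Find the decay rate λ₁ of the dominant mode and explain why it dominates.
Eigenvalues: λₙ = 4.45n²π²/2².
First three modes:
  n=1: λ₁ = 4.45π²/2² ≈ 10.98
  n=2: λ₂ = 17.8π²/2² ≈ 43.92 (4× faster decay)
  n=3: λ₃ = 40.05π²/2² ≈ 98.819 (9× faster decay)
As t → ∞, higher modes decay exponentially faster. The n=1 mode dominates: θ ~ c₁ sin(πx/2) e^{-λ₁t}.
Decay rate: λ₁ = 4.45π²/2² ≈ 10.98.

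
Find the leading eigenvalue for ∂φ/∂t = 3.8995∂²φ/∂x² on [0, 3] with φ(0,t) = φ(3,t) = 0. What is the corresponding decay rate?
Eigenvalues: λₙ = 3.8995n²π²/3².
First three modes:
  n=1: λ₁ = 3.8995π²/3² ≈ 4.276
  n=2: λ₂ = 15.598π²/3² ≈ 17.105 (4× faster decay)
  n=3: λ₃ = 35.0955π²/3² ≈ 38.487 (9× faster decay)
As t → ∞, higher modes decay exponentially faster. The n=1 mode dominates: φ ~ c₁ sin(πx/3) e^{-λ₁t}.
Decay rate: λ₁ = 3.8995π²/3² ≈ 4.276.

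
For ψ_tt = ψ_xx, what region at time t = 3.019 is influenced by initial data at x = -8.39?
Domain of influence: [-11.409, -5.371]. Data at x = -8.39 spreads outward at speed 1.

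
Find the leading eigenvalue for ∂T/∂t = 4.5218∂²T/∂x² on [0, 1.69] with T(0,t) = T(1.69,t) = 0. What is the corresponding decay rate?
Eigenvalues: λₙ = 4.5218n²π²/1.69².
First three modes:
  n=1: λ₁ = 4.5218π²/1.69² ≈ 15.626
  n=2: λ₂ = 18.0872π²/1.69² ≈ 62.503 (4× faster decay)
  n=3: λ₃ = 40.6962π²/1.69² ≈ 140.631 (9× faster decay)
As t → ∞, higher modes decay exponentially faster. The n=1 mode dominates: T ~ c₁ sin(πx/1.69) e^{-λ₁t}.
Decay rate: λ₁ = 4.5218π²/1.69² ≈ 15.626.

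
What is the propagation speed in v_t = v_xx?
Infinite. The heat equation is parabolic, not hyperbolic, so disturbances propagate instantly.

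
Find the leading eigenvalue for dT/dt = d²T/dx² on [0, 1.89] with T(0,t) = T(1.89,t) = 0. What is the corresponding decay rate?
Eigenvalues: λₙ = n²π²/1.89².
First three modes:
  n=1: λ₁ = π²/1.89² ≈ 2.763
  n=2: λ₂ = 4π²/1.89² ≈ 11.052 (4× faster decay)
  n=3: λ₃ = 9π²/1.89² ≈ 24.867 (9× faster decay)
As t → ∞, higher modes decay exponentially faster. The n=1 mode dominates: T ~ c₁ sin(πx/1.89) e^{-λ₁t}.
Decay rate: λ₁ = π²/1.89² ≈ 2.763.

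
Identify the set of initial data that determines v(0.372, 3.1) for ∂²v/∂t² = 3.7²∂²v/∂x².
Domain of dependence: [-11.098, 11.842]. Signals travel at speed 3.7, so data within |x - 0.372| ≤ 3.7·3.1 = 11.47 can reach the point.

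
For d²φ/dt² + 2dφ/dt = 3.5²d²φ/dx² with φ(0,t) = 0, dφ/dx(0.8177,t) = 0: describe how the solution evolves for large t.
φ → 0. Damping (γ=2) dissipates energy; oscillations decay exponentially.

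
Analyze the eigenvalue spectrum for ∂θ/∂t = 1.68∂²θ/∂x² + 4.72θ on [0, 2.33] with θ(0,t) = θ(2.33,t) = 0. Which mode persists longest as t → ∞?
Eigenvalues: λₙ = 1.68n²π²/2.33² - 4.72.
First three modes:
  n=1: λ₁ = 1.68π²/2.33² - 4.72 ≈ -1.666
  n=2: λ₂ = 6.72π²/2.33² - 4.72 ≈ 7.497
  n=3: λ₃ = 15.12π²/2.33² - 4.72 ≈ 22.768
Since 1.68π²/2.33² ≈ 3.054 < 4.72, λ₁ < 0.
The n=1 mode grows fastest (−λₙ is largest for n=1) → dominates.
Asymptotic: θ ~ c₁ sin(πx/2.33) e^{1.666t} (exponential growth at rate −λ₁ ≈ 1.666).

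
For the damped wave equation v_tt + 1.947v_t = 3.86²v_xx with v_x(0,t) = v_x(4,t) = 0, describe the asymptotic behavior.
v → constant (steady state). Damping (γ=1.947) dissipates the nonconstant modes; with Neumann BCs the spatial average obeys M''+γM'=0 and tends to a finite limit.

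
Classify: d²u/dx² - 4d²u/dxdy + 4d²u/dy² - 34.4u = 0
Parabolic (discriminant = 0).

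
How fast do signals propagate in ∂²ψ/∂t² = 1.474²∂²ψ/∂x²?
Speed = 1.474. Information travels along characteristics x = x₀ ± 1.474t.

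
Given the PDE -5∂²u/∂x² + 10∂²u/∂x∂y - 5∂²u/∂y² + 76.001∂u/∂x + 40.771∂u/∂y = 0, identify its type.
The second-order coefficients are A = -5, B = 10, C = -5. Since B² - 4AC = 0 = 0, this is a parabolic PDE.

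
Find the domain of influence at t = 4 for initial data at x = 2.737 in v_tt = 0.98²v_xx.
Domain of influence: [-1.183, 6.657]. Data at x = 2.737 spreads outward at speed 0.98.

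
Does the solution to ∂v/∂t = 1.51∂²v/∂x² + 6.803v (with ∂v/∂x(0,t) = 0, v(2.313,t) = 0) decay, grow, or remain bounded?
v grows unboundedly. Reaction dominates diffusion (r=6.803 > κπ²/(4L²)≈0.7); solution grows exponentially.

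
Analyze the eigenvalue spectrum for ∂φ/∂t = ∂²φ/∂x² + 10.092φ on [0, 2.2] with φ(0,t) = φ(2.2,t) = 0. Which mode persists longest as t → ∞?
Eigenvalues: λₙ = n²π²/2.2² - 10.092.
First three modes:
  n=1: λ₁ = π²/2.2² - 10.092 ≈ -8.053
  n=2: λ₂ = 4π²/2.2² - 10.092 ≈ -1.935
  n=3: λ₃ = 9π²/2.2² - 10.092 ≈ 8.261
Since π²/2.2² ≈ 2.039 < 10.092, λ₁ < 0.
The n=1 mode grows fastest (−λₙ is largest for n=1) → dominates.
Asymptotic: φ ~ c₁ sin(πx/2.2) e^{8.053t} (exponential growth at rate −λ₁ ≈ 8.053).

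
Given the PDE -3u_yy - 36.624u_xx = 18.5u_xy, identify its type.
Rewriting in standard form: -36.624u_xx - 18.5u_xy - 3u_yy = 0. The second-order coefficients are A = -36.624, B = -18.5, C = -3. Since B² - 4AC = -97.238 < 0, this is an elliptic PDE.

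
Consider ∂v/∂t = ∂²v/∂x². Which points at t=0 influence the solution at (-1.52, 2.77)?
The entire real line. The heat equation has infinite propagation speed: any initial disturbance instantly affects all points (though exponentially small far away).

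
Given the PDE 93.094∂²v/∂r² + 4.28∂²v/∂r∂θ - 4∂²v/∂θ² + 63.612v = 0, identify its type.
The second-order coefficients are A = 93.094, B = 4.28, C = -4. Since B² - 4AC = 1507.8224 > 0, this is a hyperbolic PDE.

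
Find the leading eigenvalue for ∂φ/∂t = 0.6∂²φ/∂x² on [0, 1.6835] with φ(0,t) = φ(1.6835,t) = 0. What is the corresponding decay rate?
Eigenvalues: λₙ = 0.6n²π²/1.6835².
First three modes:
  n=1: λ₁ = 0.6π²/1.6835² ≈ 2.089
  n=2: λ₂ = 2.4π²/1.6835² ≈ 8.358 (4× faster decay)
  n=3: λ₃ = 5.4π²/1.6835² ≈ 18.805 (9× faster decay)
As t → ∞, higher modes decay exponentially faster. The n=1 mode dominates: φ ~ c₁ sin(πx/1.6835) e^{-λ₁t}.
Decay rate: λ₁ = 0.6π²/1.6835² ≈ 2.089.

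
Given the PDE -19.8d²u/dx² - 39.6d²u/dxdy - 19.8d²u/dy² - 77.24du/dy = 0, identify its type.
The second-order coefficients are A = -19.8, B = -39.6, C = -19.8. Since B² - 4AC = 0 = 0, this is a parabolic PDE.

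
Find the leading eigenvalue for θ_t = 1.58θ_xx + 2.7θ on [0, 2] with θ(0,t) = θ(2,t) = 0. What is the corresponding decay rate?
Eigenvalues: λₙ = 1.58n²π²/2² - 2.7.
First three modes:
  n=1: λ₁ = 1.58π²/2² - 2.7 ≈ 1.198
  n=2: λ₂ = 6.32π²/2² - 2.7 ≈ 12.894
  n=3: λ₃ = 14.22π²/2² - 2.7 ≈ 32.386
Since 1.58π²/2² ≈ 3.898 > 2.7, all λₙ > 0.
The n=1 mode decays slowest → dominates as t → ∞.
Asymptotic: θ ~ c₁ sin(πx/2) e^{-λ₁t} with decay rate λ₁ ≈ 1.198.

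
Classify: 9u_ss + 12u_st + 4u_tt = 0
Parabolic (discriminant = 0).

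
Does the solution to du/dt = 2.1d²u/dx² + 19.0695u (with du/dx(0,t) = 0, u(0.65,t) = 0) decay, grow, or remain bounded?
u grows unboundedly. Reaction dominates diffusion (r=19.0695 > κπ²/(4L²)≈12.26); solution grows exponentially.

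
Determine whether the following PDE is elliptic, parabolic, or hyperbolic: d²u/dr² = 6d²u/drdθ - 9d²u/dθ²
Rewriting in standard form: d²u/dr² - 6d²u/drdθ + 9d²u/dθ² = 0. Coefficients: A = 1, B = -6, C = 9. B² - 4AC = 0, which is zero, so the equation is parabolic.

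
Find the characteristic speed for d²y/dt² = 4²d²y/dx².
Speed = 4. Information travels along characteristics x = x₀ ± 4t.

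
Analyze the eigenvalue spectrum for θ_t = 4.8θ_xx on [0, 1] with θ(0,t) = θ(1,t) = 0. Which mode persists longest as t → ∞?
Eigenvalues: λₙ = 4.8n²π².
First three modes:
  n=1: λ₁ = 4.8π² ≈ 47.374
  n=2: λ₂ = 19.2π² ≈ 189.496 (4× faster decay)
  n=3: λ₃ = 43.2π² ≈ 426.367 (9× faster decay)
As t → ∞, higher modes decay exponentially faster. The n=1 mode dominates: θ ~ c₁ sin(πx) e^{-λ₁t}.
Decay rate: λ₁ = 4.8π² ≈ 47.374.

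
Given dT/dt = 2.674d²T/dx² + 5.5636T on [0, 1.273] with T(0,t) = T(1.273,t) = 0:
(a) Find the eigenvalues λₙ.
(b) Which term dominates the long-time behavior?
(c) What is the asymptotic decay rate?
Eigenvalues: λₙ = 2.674n²π²/1.273² - 5.5636.
First three modes:
  n=1: λ₁ = 2.674π²/1.273² - 5.5636 ≈ 10.722
  n=2: λ₂ = 10.696π²/1.273² - 5.5636 ≈ 59.579
  n=3: λ₃ = 24.066π²/1.273² - 5.5636 ≈ 141.007
Since 2.674π²/1.273² ≈ 16.286 > 5.5636, all λₙ > 0.
The n=1 mode decays slowest → dominates as t → ∞.
Asymptotic: T ~ c₁ sin(πx/1.273) e^{-λ₁t} with decay rate λ₁ ≈ 10.722.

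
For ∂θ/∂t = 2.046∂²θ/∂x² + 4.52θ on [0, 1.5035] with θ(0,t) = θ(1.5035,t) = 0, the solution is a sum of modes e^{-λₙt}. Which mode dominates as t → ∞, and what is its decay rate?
Eigenvalues: λₙ = 2.046n²π²/1.5035² - 4.52.
First three modes:
  n=1: λ₁ = 2.046π²/1.5035² - 4.52 ≈ 4.413
  n=2: λ₂ = 8.184π²/1.5035² - 4.52 ≈ 31.212
  n=3: λ₃ = 18.414π²/1.5035² - 4.52 ≈ 75.877
Since 2.046π²/1.5035² ≈ 8.933 > 4.52, all λₙ > 0.
The n=1 mode decays slowest → dominates as t → ∞.
Asymptotic: θ ~ c₁ sin(πx/1.5035) e^{-λ₁t} with decay rate λ₁ ≈ 4.413.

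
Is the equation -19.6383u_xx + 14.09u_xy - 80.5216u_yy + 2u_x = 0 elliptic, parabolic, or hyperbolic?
Computing B² - 4AC with A = -19.6383, B = 14.09, C = -80.5216: discriminant = -6126.70124912 (negative). Answer: elliptic.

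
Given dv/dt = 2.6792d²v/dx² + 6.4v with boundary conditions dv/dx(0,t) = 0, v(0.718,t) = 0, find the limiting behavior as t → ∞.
v → 0. Diffusion dominates reaction (r=6.4 < κπ²/(4L²)≈12.82); solution decays.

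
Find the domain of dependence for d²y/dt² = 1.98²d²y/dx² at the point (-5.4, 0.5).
Domain of dependence: [-6.39, -4.41]. Signals travel at speed 1.98, so data within |x - -5.4| ≤ 1.98·0.5 = 0.99 can reach the point.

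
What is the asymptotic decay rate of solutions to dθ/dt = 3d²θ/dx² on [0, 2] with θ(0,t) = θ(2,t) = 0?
Eigenvalues: λₙ = 3n²π²/2².
First three modes:
  n=1: λ₁ = 3π²/2² ≈ 7.402
  n=2: λ₂ = 12π²/2² ≈ 29.609 (4× faster decay)
  n=3: λ₃ = 27π²/2² ≈ 66.62 (9× faster decay)
As t → ∞, higher modes decay exponentially faster. The n=1 mode dominates: θ ~ c₁ sin(πx/2) e^{-λ₁t}.
Decay rate: λ₁ = 3π²/2² ≈ 7.402.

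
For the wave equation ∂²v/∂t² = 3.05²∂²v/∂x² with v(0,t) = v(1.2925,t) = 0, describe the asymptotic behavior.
v oscillates (no decay). Energy is conserved; the solution oscillates indefinitely as standing waves.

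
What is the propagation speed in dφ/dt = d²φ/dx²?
Infinite. The heat equation is parabolic, not hyperbolic, so disturbances propagate instantly.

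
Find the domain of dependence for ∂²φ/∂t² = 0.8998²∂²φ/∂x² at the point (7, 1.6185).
Domain of dependence: [5.5436737, 8.4563263]. Signals travel at speed 0.8998, so data within |x - 7| ≤ 0.8998·1.6185 = 1.4563263 can reach the point.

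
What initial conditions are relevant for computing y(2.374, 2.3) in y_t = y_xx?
The entire real line. The heat equation has infinite propagation speed: any initial disturbance instantly affects all points (though exponentially small far away).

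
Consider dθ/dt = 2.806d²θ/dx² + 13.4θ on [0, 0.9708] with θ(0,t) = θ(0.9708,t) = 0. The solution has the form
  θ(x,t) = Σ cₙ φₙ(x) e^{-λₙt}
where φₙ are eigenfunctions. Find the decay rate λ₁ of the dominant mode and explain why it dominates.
Eigenvalues: λₙ = 2.806n²π²/0.9708² - 13.4.
First three modes:
  n=1: λ₁ = 2.806π²/0.9708² - 13.4 ≈ 15.985
  n=2: λ₂ = 11.224π²/0.9708² - 13.4 ≈ 104.141
  n=3: λ₃ = 25.254π²/0.9708² - 13.4 ≈ 251.066
Since 2.806π²/0.9708² ≈ 29.385 > 13.4, all λₙ > 0.
The n=1 mode decays slowest → dominates as t → ∞.
Asymptotic: θ ~ c₁ sin(πx/0.9708) e^{-λ₁t} with decay rate λ₁ ≈ 15.985.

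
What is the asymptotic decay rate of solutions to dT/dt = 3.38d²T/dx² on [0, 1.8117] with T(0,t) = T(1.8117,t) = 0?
Eigenvalues: λₙ = 3.38n²π²/1.8117².
First three modes:
  n=1: λ₁ = 3.38π²/1.8117² ≈ 10.164
  n=2: λ₂ = 13.52π²/1.8117² ≈ 40.654 (4× faster decay)
  n=3: λ₃ = 30.42π²/1.8117² ≈ 91.472 (9× faster decay)
As t → ∞, higher modes decay exponentially faster. The n=1 mode dominates: T ~ c₁ sin(πx/1.8117) e^{-λ₁t}.
Decay rate: λ₁ = 3.38π²/1.8117² ≈ 10.164.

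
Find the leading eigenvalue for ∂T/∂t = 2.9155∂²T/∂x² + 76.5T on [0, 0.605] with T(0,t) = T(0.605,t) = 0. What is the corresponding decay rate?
Eigenvalues: λₙ = 2.9155n²π²/0.605² - 76.5.
First three modes:
  n=1: λ₁ = 2.9155π²/0.605² - 76.5 ≈ 2.114
  n=2: λ₂ = 11.662π²/0.605² - 76.5 ≈ 237.958
  n=3: λ₃ = 26.2395π²/0.605² - 76.5 ≈ 631.029
Since 2.9155π²/0.605² ≈ 78.614 > 76.5, all λₙ > 0.
The n=1 mode decays slowest → dominates as t → ∞.
Asymptotic: T ~ c₁ sin(πx/0.605) e^{-λ₁t} with decay rate λ₁ ≈ 2.114.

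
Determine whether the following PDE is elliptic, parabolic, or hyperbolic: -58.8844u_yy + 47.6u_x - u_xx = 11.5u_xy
Rewriting in standard form: -u_xx - 11.5u_xy - 58.8844u_yy + 47.6u_x = 0. Coefficients: A = -1, B = -11.5, C = -58.8844. B² - 4AC = -103.2876, which is negative, so the equation is elliptic.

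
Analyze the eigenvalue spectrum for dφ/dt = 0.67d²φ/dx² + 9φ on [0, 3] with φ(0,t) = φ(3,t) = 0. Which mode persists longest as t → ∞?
Eigenvalues: λₙ = 0.67n²π²/3² - 9.
First three modes:
  n=1: λ₁ = 0.67π²/3² - 9 ≈ -8.265
  n=2: λ₂ = 2.68π²/3² - 9 ≈ -6.061
  n=3: λ₃ = 6.03π²/3² - 9 ≈ -2.387
Since 0.67π²/3² ≈ 0.735 < 9, λ₁ < 0.
The n=1 mode grows fastest (−λₙ is largest for n=1) → dominates.
Asymptotic: φ ~ c₁ sin(πx/3) e^{8.265t} (exponential growth at rate −λ₁ ≈ 8.265).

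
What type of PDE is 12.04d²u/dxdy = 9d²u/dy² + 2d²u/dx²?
Rewriting in standard form: -2d²u/dx² + 12.04d²u/dxdy - 9d²u/dy² = 0. With A = -2, B = 12.04, C = -9, the discriminant is 72.9616. This is a hyperbolic PDE.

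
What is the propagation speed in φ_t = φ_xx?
Infinite. The heat equation is parabolic, not hyperbolic, so disturbances propagate instantly.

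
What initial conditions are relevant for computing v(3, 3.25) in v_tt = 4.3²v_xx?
Domain of dependence: [-10.975, 16.975]. Signals travel at speed 4.3, so data within |x - 3| ≤ 4.3·3.25 = 13.975 can reach the point.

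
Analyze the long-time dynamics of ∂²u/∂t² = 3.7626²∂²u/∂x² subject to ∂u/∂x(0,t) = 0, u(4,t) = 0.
Long-time behavior: u oscillates (no decay). Energy is conserved; the solution oscillates indefinitely as standing waves.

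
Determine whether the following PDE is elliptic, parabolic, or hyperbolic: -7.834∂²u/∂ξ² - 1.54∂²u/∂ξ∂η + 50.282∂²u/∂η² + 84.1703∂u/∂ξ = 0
Coefficients: A = -7.834, B = -1.54, C = 50.282. B² - 4AC = 1578.008352, which is positive, so the equation is hyperbolic.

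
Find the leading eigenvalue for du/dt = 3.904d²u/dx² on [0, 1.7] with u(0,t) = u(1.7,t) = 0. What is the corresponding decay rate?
Eigenvalues: λₙ = 3.904n²π²/1.7².
First three modes:
  n=1: λ₁ = 3.904π²/1.7² ≈ 13.333
  n=2: λ₂ = 15.616π²/1.7² ≈ 53.33 (4× faster decay)
  n=3: λ₃ = 35.136π²/1.7² ≈ 119.993 (9× faster decay)
As t → ∞, higher modes decay exponentially faster. The n=1 mode dominates: u ~ c₁ sin(πx/1.7) e^{-λ₁t}.
Decay rate: λ₁ = 3.904π²/1.7² ≈ 13.333.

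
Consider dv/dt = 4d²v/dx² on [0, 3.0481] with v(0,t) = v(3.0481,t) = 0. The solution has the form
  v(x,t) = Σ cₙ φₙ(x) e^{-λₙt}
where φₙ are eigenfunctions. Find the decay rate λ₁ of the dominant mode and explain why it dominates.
Eigenvalues: λₙ = 4n²π²/3.0481².
First three modes:
  n=1: λ₁ = 4π²/3.0481² ≈ 4.249
  n=2: λ₂ = 16π²/3.0481² ≈ 16.997 (4× faster decay)
  n=3: λ₃ = 36π²/3.0481² ≈ 38.242 (9× faster decay)
As t → ∞, higher modes decay exponentially faster. The n=1 mode dominates: v ~ c₁ sin(πx/3.0481) e^{-λ₁t}.
Decay rate: λ₁ = 4π²/3.0481² ≈ 4.249.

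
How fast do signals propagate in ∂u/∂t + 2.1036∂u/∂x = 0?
Speed = 2.1036. Information travels along x - 2.1036t = const (rightward).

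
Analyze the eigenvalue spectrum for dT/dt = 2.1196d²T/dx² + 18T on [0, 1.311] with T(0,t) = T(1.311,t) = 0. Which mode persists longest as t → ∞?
Eigenvalues: λₙ = 2.1196n²π²/1.311² - 18.
First three modes:
  n=1: λ₁ = 2.1196π²/1.311² - 18 ≈ -5.828
  n=2: λ₂ = 8.4784π²/1.311² - 18 ≈ 30.686
  n=3: λ₃ = 19.0764π²/1.311² - 18 ≈ 91.545
Since 2.1196π²/1.311² ≈ 12.172 < 18, λ₁ < 0.
The n=1 mode grows fastest (−λₙ is largest for n=1) → dominates.
Asymptotic: T ~ c₁ sin(πx/1.311) e^{5.828t} (exponential growth at rate −λ₁ ≈ 5.828).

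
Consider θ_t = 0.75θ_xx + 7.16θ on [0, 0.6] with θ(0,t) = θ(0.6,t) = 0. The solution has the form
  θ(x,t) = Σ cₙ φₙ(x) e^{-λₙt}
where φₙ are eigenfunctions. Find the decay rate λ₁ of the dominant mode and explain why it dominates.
Eigenvalues: λₙ = 0.75n²π²/0.6² - 7.16.
First three modes:
  n=1: λ₁ = 0.75π²/0.6² - 7.16 ≈ 13.402
  n=2: λ₂ = 3π²/0.6² - 7.16 ≈ 75.087
  n=3: λ₃ = 6.75π²/0.6² - 7.16 ≈ 177.895
Since 0.75π²/0.6² ≈ 20.562 > 7.16, all λₙ > 0.
The n=1 mode decays slowest → dominates as t → ∞.
Asymptotic: θ ~ c₁ sin(πx/0.6) e^{-λ₁t} with decay rate λ₁ ≈ 13.402.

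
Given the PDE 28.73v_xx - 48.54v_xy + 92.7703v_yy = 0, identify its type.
The second-order coefficients are A = 28.73, B = -48.54, C = 92.7703. Since B² - 4AC = -8305.031276 < 0, this is an elliptic PDE.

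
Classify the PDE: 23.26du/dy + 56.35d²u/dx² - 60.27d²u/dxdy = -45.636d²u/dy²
Rewriting in standard form: 56.35d²u/dx² - 60.27d²u/dxdy + 45.636d²u/dy² + 23.26du/dy = 0. A = 56.35, B = -60.27, C = 45.636. Discriminant B² - 4AC = -6653.8815. Since -6653.8815 < 0, elliptic.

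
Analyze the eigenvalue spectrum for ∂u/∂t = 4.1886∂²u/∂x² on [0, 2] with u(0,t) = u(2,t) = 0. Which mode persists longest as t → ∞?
Eigenvalues: λₙ = 4.1886n²π²/2².
First three modes:
  n=1: λ₁ = 4.1886π²/2² ≈ 10.335
  n=2: λ₂ = 16.7544π²/2² ≈ 41.34 (4× faster decay)
  n=3: λ₃ = 37.6974π²/2² ≈ 93.015 (9× faster decay)
As t → ∞, higher modes decay exponentially faster. The n=1 mode dominates: u ~ c₁ sin(πx/2) e^{-λ₁t}.
Decay rate: λ₁ = 4.1886π²/2² ≈ 10.335.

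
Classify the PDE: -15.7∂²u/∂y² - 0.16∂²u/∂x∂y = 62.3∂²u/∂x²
Rewriting in standard form: -62.3∂²u/∂x² - 0.16∂²u/∂x∂y - 15.7∂²u/∂y² = 0. A = -62.3, B = -0.16, C = -15.7. Discriminant B² - 4AC = -3912.4144. Since -3912.4144 < 0, elliptic.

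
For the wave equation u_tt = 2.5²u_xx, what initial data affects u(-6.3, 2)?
Domain of dependence: [-11.3, -1.3]. Signals travel at speed 2.5, so data within |x - -6.3| ≤ 2.5·2 = 5 can reach the point.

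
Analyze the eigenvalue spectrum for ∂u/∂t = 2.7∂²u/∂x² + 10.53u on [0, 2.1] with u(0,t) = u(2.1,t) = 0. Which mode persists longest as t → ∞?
Eigenvalues: λₙ = 2.7n²π²/2.1² - 10.53.
First three modes:
  n=1: λ₁ = 2.7π²/2.1² - 10.53 ≈ -4.487
  n=2: λ₂ = 10.8π²/2.1² - 10.53 ≈ 13.64
  n=3: λ₃ = 24.3π²/2.1² - 10.53 ≈ 43.854
Since 2.7π²/2.1² ≈ 6.043 < 10.53, λ₁ < 0.
The n=1 mode grows fastest (−λₙ is largest for n=1) → dominates.
Asymptotic: u ~ c₁ sin(πx/2.1) e^{4.487t} (exponential growth at rate −λ₁ ≈ 4.487).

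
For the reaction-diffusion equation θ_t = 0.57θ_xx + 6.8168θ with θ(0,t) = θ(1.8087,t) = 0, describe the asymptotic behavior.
θ grows unboundedly. Reaction dominates diffusion (r=6.8168 > κπ²/L²≈1.72); solution grows exponentially.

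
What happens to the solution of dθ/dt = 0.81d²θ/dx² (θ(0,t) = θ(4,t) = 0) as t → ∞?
θ → 0. Heat diffuses out through both boundaries.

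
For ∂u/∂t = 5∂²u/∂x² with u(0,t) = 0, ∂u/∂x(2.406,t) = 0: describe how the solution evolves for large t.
u → 0. Heat escapes through the Dirichlet boundary.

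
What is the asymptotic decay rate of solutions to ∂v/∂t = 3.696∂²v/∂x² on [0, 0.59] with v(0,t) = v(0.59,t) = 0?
Eigenvalues: λₙ = 3.696n²π²/0.59².
First three modes:
  n=1: λ₁ = 3.696π²/0.59² ≈ 104.792
  n=2: λ₂ = 14.784π²/0.59² ≈ 419.168 (4× faster decay)
  n=3: λ₃ = 33.264π²/0.59² ≈ 943.127 (9× faster decay)
As t → ∞, higher modes decay exponentially faster. The n=1 mode dominates: v ~ c₁ sin(πx/0.59) e^{-λ₁t}.
Decay rate: λ₁ = 3.696π²/0.59² ≈ 104.792.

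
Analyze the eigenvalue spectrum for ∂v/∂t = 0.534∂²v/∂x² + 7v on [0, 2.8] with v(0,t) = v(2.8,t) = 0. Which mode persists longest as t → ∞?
Eigenvalues: λₙ = 0.534n²π²/2.8² - 7.
First three modes:
  n=1: λ₁ = 0.534π²/2.8² - 7 ≈ -6.328
  n=2: λ₂ = 2.136π²/2.8² - 7 ≈ -4.311
  n=3: λ₃ = 4.806π²/2.8² - 7 ≈ -0.95
Since 0.534π²/2.8² ≈ 0.672 < 7, λ₁ < 0.
The n=1 mode grows fastest (−λₙ is largest for n=1) → dominates.
Asymptotic: v ~ c₁ sin(πx/2.8) e^{6.328t} (exponential growth at rate −λ₁ ≈ 6.328).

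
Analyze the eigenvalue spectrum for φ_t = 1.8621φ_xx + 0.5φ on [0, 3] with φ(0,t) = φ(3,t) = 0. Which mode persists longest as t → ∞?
Eigenvalues: λₙ = 1.8621n²π²/3² - 0.5.
First three modes:
  n=1: λ₁ = 1.8621π²/3² - 0.5 ≈ 1.542
  n=2: λ₂ = 7.4484π²/3² - 0.5 ≈ 7.668
  n=3: λ₃ = 16.7589π²/3² - 0.5 ≈ 17.878
Since 1.8621π²/3² ≈ 2.042 > 0.5, all λₙ > 0.
The n=1 mode decays slowest → dominates as t → ∞.
Asymptotic: φ ~ c₁ sin(πx/3) e^{-λ₁t} with decay rate λ₁ ≈ 1.542.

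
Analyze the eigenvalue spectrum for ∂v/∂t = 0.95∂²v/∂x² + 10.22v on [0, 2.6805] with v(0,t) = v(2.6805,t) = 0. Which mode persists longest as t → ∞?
Eigenvalues: λₙ = 0.95n²π²/2.6805² - 10.22.
First three modes:
  n=1: λ₁ = 0.95π²/2.6805² - 10.22 ≈ -8.915
  n=2: λ₂ = 3.8π²/2.6805² - 10.22 ≈ -5
  n=3: λ₃ = 8.55π²/2.6805² - 10.22 ≈ 1.524
Since 0.95π²/2.6805² ≈ 1.305 < 10.22, λ₁ < 0.
The n=1 mode grows fastest (−λₙ is largest for n=1) → dominates.
Asymptotic: v ~ c₁ sin(πx/2.6805) e^{8.915t} (exponential growth at rate −λ₁ ≈ 8.915).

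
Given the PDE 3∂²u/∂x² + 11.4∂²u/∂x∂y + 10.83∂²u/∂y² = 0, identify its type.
The second-order coefficients are A = 3, B = 11.4, C = 10.83. Since B² - 4AC = 0 = 0, this is a parabolic PDE.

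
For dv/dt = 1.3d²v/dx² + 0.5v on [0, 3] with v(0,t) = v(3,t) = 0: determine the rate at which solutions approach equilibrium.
Eigenvalues: λₙ = 1.3n²π²/3² - 0.5.
First three modes:
  n=1: λ₁ = 1.3π²/3² - 0.5 ≈ 0.926
  n=2: λ₂ = 5.2π²/3² - 0.5 ≈ 5.202
  n=3: λ₃ = 11.7π²/3² - 0.5 ≈ 12.33
Since 1.3π²/3² ≈ 1.426 > 0.5, all λₙ > 0.
The n=1 mode decays slowest → dominates as t → ∞.
Asymptotic: v ~ c₁ sin(πx/3) e^{-λ₁t} with decay rate λ₁ ≈ 0.926.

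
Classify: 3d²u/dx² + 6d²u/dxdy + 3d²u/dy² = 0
Parabolic (discriminant = 0).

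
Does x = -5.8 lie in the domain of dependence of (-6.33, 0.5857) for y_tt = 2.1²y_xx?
Yes. The domain of dependence is [-7.55997, -5.10003], and -5.8 ∈ [-7.55997, -5.10003].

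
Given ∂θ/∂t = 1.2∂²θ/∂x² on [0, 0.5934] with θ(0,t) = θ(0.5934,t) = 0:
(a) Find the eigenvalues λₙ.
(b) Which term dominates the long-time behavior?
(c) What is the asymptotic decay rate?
Eigenvalues: λₙ = 1.2n²π²/0.5934².
First three modes:
  n=1: λ₁ = 1.2π²/0.5934² ≈ 33.635
  n=2: λ₂ = 4.8π²/0.5934² ≈ 134.538 (4× faster decay)
  n=3: λ₃ = 10.8π²/0.5934² ≈ 302.711 (9× faster decay)
As t → ∞, higher modes decay exponentially faster. The n=1 mode dominates: θ ~ c₁ sin(πx/0.5934) e^{-λ₁t}.
Decay rate: λ₁ = 1.2π²/0.5934² ≈ 33.635.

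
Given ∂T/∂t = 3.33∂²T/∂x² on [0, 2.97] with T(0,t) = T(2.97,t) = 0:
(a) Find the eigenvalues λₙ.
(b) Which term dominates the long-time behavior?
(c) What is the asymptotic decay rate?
Eigenvalues: λₙ = 3.33n²π²/2.97².
First three modes:
  n=1: λ₁ = 3.33π²/2.97² ≈ 3.726
  n=2: λ₂ = 13.32π²/2.97² ≈ 14.904 (4× faster decay)
  n=3: λ₃ = 29.97π²/2.97² ≈ 33.533 (9× faster decay)
As t → ∞, higher modes decay exponentially faster. The n=1 mode dominates: T ~ c₁ sin(πx/2.97) e^{-λ₁t}.
Decay rate: λ₁ = 3.33π²/2.97² ≈ 3.726.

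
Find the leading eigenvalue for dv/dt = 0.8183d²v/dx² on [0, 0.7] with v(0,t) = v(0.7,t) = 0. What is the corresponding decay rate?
Eigenvalues: λₙ = 0.8183n²π²/0.7².
First three modes:
  n=1: λ₁ = 0.8183π²/0.7² ≈ 16.482
  n=2: λ₂ = 3.2732π²/0.7² ≈ 65.929 (4× faster decay)
  n=3: λ₃ = 7.3647π²/0.7² ≈ 148.34 (9× faster decay)
As t → ∞, higher modes decay exponentially faster. The n=1 mode dominates: v ~ c₁ sin(πx/0.7) e^{-λ₁t}.
Decay rate: λ₁ = 0.8183π²/0.7² ≈ 16.482.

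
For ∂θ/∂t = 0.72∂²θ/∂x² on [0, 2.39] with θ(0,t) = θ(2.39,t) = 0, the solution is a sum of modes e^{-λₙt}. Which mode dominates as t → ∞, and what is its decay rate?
Eigenvalues: λₙ = 0.72n²π²/2.39².
First three modes:
  n=1: λ₁ = 0.72π²/2.39² ≈ 1.244
  n=2: λ₂ = 2.88π²/2.39² ≈ 4.976 (4× faster decay)
  n=3: λ₃ = 6.48π²/2.39² ≈ 11.196 (9× faster decay)
As t → ∞, higher modes decay exponentially faster. The n=1 mode dominates: θ ~ c₁ sin(πx/2.39) e^{-λ₁t}.
Decay rate: λ₁ = 0.72π²/2.39² ≈ 1.244.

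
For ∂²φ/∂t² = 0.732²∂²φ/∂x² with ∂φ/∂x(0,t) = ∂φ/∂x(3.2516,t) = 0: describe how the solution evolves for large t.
φ oscillates about a mean that drifts linearly in t (generically unbounded; no decay). There is no damping, so the nonconstant modes persist as standing waves (energy conserved, no decay). But with Neumann conditions at both ends the constant mode has eigenvalue 0: the spatial mean M(t) of φ satisfies M'' = 0, so M(t) = M(0) + M'(0)·t. Unless the initial velocity has zero mean (∫φ_t(x,0)dx = 0), the solution grows linearly in t (unbounded, though not exponentially); if it does have zero mean, the solution stays bounded and simply oscillates.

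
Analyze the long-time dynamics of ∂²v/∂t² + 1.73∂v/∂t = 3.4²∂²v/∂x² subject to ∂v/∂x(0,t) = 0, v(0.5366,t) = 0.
Long-time behavior: v → 0. Damping (γ=1.73) dissipates energy; oscillations decay exponentially.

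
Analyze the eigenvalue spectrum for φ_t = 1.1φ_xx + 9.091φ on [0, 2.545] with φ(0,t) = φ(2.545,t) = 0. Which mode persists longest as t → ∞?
Eigenvalues: λₙ = 1.1n²π²/2.545² - 9.091.
First three modes:
  n=1: λ₁ = 1.1π²/2.545² - 9.091 ≈ -7.415
  n=2: λ₂ = 4.4π²/2.545² - 9.091 ≈ -2.386
  n=3: λ₃ = 9.9π²/2.545² - 9.091 ≈ 5.994
Since 1.1π²/2.545² ≈ 1.676 < 9.091, λ₁ < 0.
The n=1 mode grows fastest (−λₙ is largest for n=1) → dominates.
Asymptotic: φ ~ c₁ sin(πx/2.545) e^{7.415t} (exponential growth at rate −λ₁ ≈ 7.415).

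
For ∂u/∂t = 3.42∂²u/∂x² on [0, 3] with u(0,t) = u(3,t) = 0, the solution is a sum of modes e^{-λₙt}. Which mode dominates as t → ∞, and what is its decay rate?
Eigenvalues: λₙ = 3.42n²π²/3².
First three modes:
  n=1: λ₁ = 3.42π²/3² ≈ 3.75
  n=2: λ₂ = 13.68π²/3² ≈ 15.002 (4× faster decay)
  n=3: λ₃ = 30.78π²/3² ≈ 33.754 (9× faster decay)
As t → ∞, higher modes decay exponentially faster. The n=1 mode dominates: u ~ c₁ sin(πx/3) e^{-λ₁t}.
Decay rate: λ₁ = 3.42π²/3² ≈ 3.75.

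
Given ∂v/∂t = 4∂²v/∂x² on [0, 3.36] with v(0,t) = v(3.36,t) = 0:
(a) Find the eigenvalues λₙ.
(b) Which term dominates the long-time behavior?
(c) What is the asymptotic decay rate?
Eigenvalues: λₙ = 4n²π²/3.36².
First three modes:
  n=1: λ₁ = 4π²/3.36² ≈ 3.497
  n=2: λ₂ = 16π²/3.36² ≈ 13.988 (4× faster decay)
  n=3: λ₃ = 36π²/3.36² ≈ 31.472 (9× faster decay)
As t → ∞, higher modes decay exponentially faster. The n=1 mode dominates: v ~ c₁ sin(πx/3.36) e^{-λ₁t}.
Decay rate: λ₁ = 4π²/3.36² ≈ 3.497.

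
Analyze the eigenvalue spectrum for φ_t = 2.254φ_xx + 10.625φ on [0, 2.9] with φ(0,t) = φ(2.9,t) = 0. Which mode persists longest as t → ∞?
Eigenvalues: λₙ = 2.254n²π²/2.9² - 10.625.
First three modes:
  n=1: λ₁ = 2.254π²/2.9² - 10.625 ≈ -7.98
  n=2: λ₂ = 9.016π²/2.9² - 10.625 ≈ -0.044
  n=3: λ₃ = 20.286π²/2.9² - 10.625 ≈ 13.182
Since 2.254π²/2.9² ≈ 2.645 < 10.625, λ₁ < 0.
The n=1 mode grows fastest (−λₙ is largest for n=1) → dominates.
Asymptotic: φ ~ c₁ sin(πx/2.9) e^{7.98t} (exponential growth at rate −λ₁ ≈ 7.98).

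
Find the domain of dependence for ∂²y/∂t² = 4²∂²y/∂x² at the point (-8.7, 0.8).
Domain of dependence: [-11.9, -5.5]. Signals travel at speed 4, so data within |x - -8.7| ≤ 4·0.8 = 3.2 can reach the point.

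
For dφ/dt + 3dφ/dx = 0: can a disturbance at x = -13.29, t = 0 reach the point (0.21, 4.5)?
Yes. The characteristic through (0.21, 4.5) passes through x = -13.29.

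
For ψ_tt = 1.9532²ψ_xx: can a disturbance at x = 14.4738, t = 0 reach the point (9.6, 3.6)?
Yes. The domain of dependence is [2.56848, 16.63152], and 14.4738 ∈ [2.56848, 16.63152].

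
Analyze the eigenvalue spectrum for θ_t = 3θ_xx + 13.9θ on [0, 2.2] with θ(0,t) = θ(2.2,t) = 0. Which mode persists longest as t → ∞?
Eigenvalues: λₙ = 3n²π²/2.2² - 13.9.
First three modes:
  n=1: λ₁ = 3π²/2.2² - 13.9 ≈ -7.782
  n=2: λ₂ = 12π²/2.2² - 13.9 ≈ 10.57
  n=3: λ₃ = 27π²/2.2² - 13.9 ≈ 41.158
Since 3π²/2.2² ≈ 6.118 < 13.9, λ₁ < 0.
The n=1 mode grows fastest (−λₙ is largest for n=1) → dominates.
Asymptotic: θ ~ c₁ sin(πx/2.2) e^{7.782t} (exponential growth at rate −λ₁ ≈ 7.782).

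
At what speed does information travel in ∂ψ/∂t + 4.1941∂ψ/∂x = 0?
Speed = 4.1941. Information travels along x - 4.1941t = const (rightward).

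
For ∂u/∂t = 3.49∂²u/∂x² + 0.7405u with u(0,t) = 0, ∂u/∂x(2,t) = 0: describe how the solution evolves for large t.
u → 0. Diffusion dominates reaction (r=0.7405 < κπ²/(4L²)≈2.15); solution decays.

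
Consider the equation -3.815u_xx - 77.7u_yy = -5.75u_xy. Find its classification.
Rewriting in standard form: -3.815u_xx + 5.75u_xy - 77.7u_yy = 0. Elliptic. (A = -3.815, B = 5.75, C = -77.7 gives B² - 4AC = -1152.6395.)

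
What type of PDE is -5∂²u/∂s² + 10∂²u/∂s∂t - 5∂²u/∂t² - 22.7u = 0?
With A = -5, B = 10, C = -5, the discriminant is 0. This is a parabolic PDE.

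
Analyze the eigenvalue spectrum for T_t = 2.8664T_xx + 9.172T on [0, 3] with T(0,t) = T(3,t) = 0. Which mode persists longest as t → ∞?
Eigenvalues: λₙ = 2.8664n²π²/3² - 9.172.
First three modes:
  n=1: λ₁ = 2.8664π²/3² - 9.172 ≈ -6.029
  n=2: λ₂ = 11.4656π²/3² - 9.172 ≈ 3.401
  n=3: λ₃ = 25.7976π²/3² - 9.172 ≈ 19.118
Since 2.8664π²/3² ≈ 3.143 < 9.172, λ₁ < 0.
The n=1 mode grows fastest (−λₙ is largest for n=1) → dominates.
Asymptotic: T ~ c₁ sin(πx/3) e^{6.029t} (exponential growth at rate −λ₁ ≈ 6.029).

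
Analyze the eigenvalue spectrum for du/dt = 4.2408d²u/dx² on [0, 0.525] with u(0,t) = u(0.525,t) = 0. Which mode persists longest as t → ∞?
Eigenvalues: λₙ = 4.2408n²π²/0.525².
First three modes:
  n=1: λ₁ = 4.2408π²/0.525² ≈ 151.855
  n=2: λ₂ = 16.9632π²/0.525² ≈ 607.42 (4× faster decay)
  n=3: λ₃ = 38.1672π²/0.525² ≈ 1366.694 (9× faster decay)
As t → ∞, higher modes decay exponentially faster. The n=1 mode dominates: u ~ c₁ sin(πx/0.525) e^{-λ₁t}.
Decay rate: λ₁ = 4.2408π²/0.525² ≈ 151.855.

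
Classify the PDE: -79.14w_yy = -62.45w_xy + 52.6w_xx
Rewriting in standard form: -52.6w_xx + 62.45w_xy - 79.14w_yy = 0. A = -52.6, B = 62.45, C = -79.14. Discriminant B² - 4AC = -12751.0535. Since -12751.0535 < 0, elliptic.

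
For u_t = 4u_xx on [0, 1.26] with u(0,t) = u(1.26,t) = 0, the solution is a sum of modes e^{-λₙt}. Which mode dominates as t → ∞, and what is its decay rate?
Eigenvalues: λₙ = 4n²π²/1.26².
First three modes:
  n=1: λ₁ = 4π²/1.26² ≈ 24.867
  n=2: λ₂ = 16π²/1.26² ≈ 99.467 (4× faster decay)
  n=3: λ₃ = 36π²/1.26² ≈ 223.801 (9× faster decay)
As t → ∞, higher modes decay exponentially faster. The n=1 mode dominates: u ~ c₁ sin(πx/1.26) e^{-λ₁t}.
Decay rate: λ₁ = 4π²/1.26² ≈ 24.867.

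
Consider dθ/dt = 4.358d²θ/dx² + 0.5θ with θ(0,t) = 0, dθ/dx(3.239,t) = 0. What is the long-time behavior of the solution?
As t → ∞, θ → 0. Diffusion dominates reaction (r=0.5 < κπ²/(4L²)≈1.02); solution decays.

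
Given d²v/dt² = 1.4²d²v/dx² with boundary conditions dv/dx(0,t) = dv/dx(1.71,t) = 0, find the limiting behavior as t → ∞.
v oscillates about a mean that drifts linearly in t (generically unbounded; no decay). There is no damping, so the nonconstant modes persist as standing waves (energy conserved, no decay). But with Neumann conditions at both ends the constant mode has eigenvalue 0: the spatial mean M(t) of v satisfies M'' = 0, so M(t) = M(0) + M'(0)·t. Unless the initial velocity has zero mean (∫v_t(x,0)dx = 0), the solution grows linearly in t (unbounded, though not exponentially); if it does have zero mean, the solution stays bounded and simply oscillates.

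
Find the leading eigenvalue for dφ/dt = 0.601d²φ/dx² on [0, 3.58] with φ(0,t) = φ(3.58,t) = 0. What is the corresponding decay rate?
Eigenvalues: λₙ = 0.601n²π²/3.58².
First three modes:
  n=1: λ₁ = 0.601π²/3.58² ≈ 0.463
  n=2: λ₂ = 2.404π²/3.58² ≈ 1.851 (4× faster decay)
  n=3: λ₃ = 5.409π²/3.58² ≈ 4.165 (9× faster decay)
As t → ∞, higher modes decay exponentially faster. The n=1 mode dominates: φ ~ c₁ sin(πx/3.58) e^{-λ₁t}.
Decay rate: λ₁ = 0.601π²/3.58² ≈ 0.463.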